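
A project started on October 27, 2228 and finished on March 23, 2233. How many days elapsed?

October 27, 2228 → October 27, 2229: 365 days.
October 27, 2229 → October 27, 2230: 365 days.
October 27, 2230 → October 27, 2231: 365 days.
October 27, 2231 → October 27, 2232: 366 days (2232 is a leap year).
October 2232: 31 − 27 = 4 days remain.
Then November (30), December (31), January (31), February 2233 (28): 30 + 31 + 31 + 28 = 120 days.
March 1–23, 2233: 23 days.
Residual: 147 days.
Total: 1608 days.

1608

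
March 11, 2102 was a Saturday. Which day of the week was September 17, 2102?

March 2102: 31 − 11 = 20 days remain.
Then April (30), May (31), June (30), July (31), August (31): 30 + 31 + 30 + 31 + 31 = 153 days.
September 1–17, 2102: 17 days.
Total: 20 + 153 + 17 = 190 days.
190 mod 7 = 1, so 1 day after Saturday is Sunday.

Sunday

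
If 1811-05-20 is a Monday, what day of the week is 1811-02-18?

Count forward from the earlier date (February 18, 1811) to the later (May 20, 1811):
February 1811: 28 − 18 = 10 days remain (1811 is not a leap year, so February has 28 days).
Then March (31), April (30): 31 + 30 = 61 days.
May 1–20, 1811: 20 days.
Total: 10 + 61 + 20 = 91 days.
91 is a multiple of 7, so 1811-02-18 falls on the same weekday: Monday.

Monday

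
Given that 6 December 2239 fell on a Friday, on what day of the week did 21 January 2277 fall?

From December 6, 2239 to December 6, 2276: 37 years, of which 10 contain a Feb 29 — 27×365 + 10×366 = 13515 days.
December 2276: 31 − 6 = 25 days remain.
January 1–21, 2277: 21 days.
Residual: 46 days.
Total: 13561 days.
13561 mod 7 = 2, so 2 days after Friday is Sunday.

Sunday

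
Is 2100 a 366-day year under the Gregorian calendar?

2100 is not a leap year (divisible by 100 but not 400).

No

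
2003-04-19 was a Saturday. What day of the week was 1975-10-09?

Count forward from the earlier date (October 9, 1975) to the later (April 19, 2003):
From October 9, 1975 to October 9, 2002: 27 years, of which 7 contain a Feb 29 — 20×365 + 7×366 = 9862 days.
(2000 is a leap year (divisible by 400).)
October 2002: 31 − 9 = 22 days remain.
Then November (30), December (31), January (31), February 2003 (28), March (31): 30 + 31 + 31 + 28 + 31 = 151 days.
April 1–19, 2003: 19 days.
Residual: 192 days.
Total: 10054 days.
10054 mod 7 = 2, so 2 days before Saturday is Thursday.

Thursday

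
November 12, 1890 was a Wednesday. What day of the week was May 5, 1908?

From November 12, 1890 to November 12, 1907: 17 years, of which 3 contain a Feb 29 — 14×365 + 3×366 = 6208 days.
(1900 is not a leap year (divisible by 100 but not 400).)
November 1907: 30 − 12 = 18 days remain.
Then December (31), January (31), February 1908 (29), March (31), April (30): 31 + 31 + 29 + 31 + 30 = 152 days.
May 1–5, 1908: 5 days.
Residual: 175 days.
Total: 6383 days.
6383 mod 7 = 6, so 6 days after Wednesday is Tuesday.

Tuesday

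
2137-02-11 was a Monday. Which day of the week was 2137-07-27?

February 2137: 28 − 11 = 17 days remain (2137 is not a leap year, so February has 28 days).
Then March (31), April (30), May (31), June (30): 31 + 30 + 31 + 30 = 122 days.
July 1–27, 2137: 27 days.
Total: 17 + 122 + 27 = 166 days.
166 mod 7 = 5, so 5 days after Monday is Saturday.

Saturday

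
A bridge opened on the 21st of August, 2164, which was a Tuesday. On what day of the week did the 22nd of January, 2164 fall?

Sunday

Count forward from the earlier date (January 22, 2164) to the later (August 21, 2164):
January 2164: 31 − 22 = 9 days remain.
Then February 2164 (29), March (31), April (30), May (31), June (30), July (31): 29 + 31 + 30 + 31 + 30 + 31 = 182 days.
August 1–21, 2164: 21 days.
Total: 9 + 182 + 21 = 212 days.
212 mod 7 = 2, so 2 days before Tuesday is Sunday.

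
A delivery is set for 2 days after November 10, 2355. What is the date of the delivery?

November 12, 2355

Count 2 days after November 10, 2355:
Within November 2355: 12 − 10 = 2 days.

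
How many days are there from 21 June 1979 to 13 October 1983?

1575

Day-of-year of June 21, 1979: 172.
Day-of-year of October 13, 1983: 286.
1979 has 365 days, so 365 − 172 = 193 days remain in 1979.
Full years: 1980: 366; 1981: 365; 1982: 365. Sum = 1096.
Total: 193 + 1096 + 286 = 1575 days.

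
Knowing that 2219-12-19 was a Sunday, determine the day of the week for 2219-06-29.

Tuesday

Count forward from the earlier date (June 29, 2219) to the later (December 19, 2219):
June 2219: 30 − 29 = 1 day remains.
Then July (31), August (31), September (30), October (31), November (30): 31 + 31 + 30 + 31 + 30 = 153 days.
December 1–19, 2219: 19 days.
Total: 1 + 153 + 19 = 173 days.
173 mod 7 = 5, so 5 days before Sunday is Tuesday.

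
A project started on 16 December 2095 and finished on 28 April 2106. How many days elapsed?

From December 16, 2095 to December 16, 2105: 10 years, of which 2 contain a Feb 29 — 8×365 + 2×366 = 3652 days.
(2100 is not a leap year (divisible by 100 but not 400).)
December 2105: 31 − 16 = 15 days remain.
Then January (31), February 2106 (28), March (31): 31 + 28 + 31 = 90 days.
April 1–28, 2106: 28 days.
Residual: 133 days.
Total: 3785 days.

3785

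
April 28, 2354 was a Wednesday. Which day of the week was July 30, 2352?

Count forward from the earlier date (July 30, 2352) to the later (April 28, 2354):
July 30, 2352 → July 30, 2353: 365 days.
July 2353: 31 − 30 = 1 day remains.
Then August (31), September (30), October (31), November (30), December (31), January (31), February 2354 (28), March (31): 31 + 30 + 31 + 30 + 31 + 31 + 28 + 31 = 243 days.
April 1–28, 2354: 28 days.
Residual: 272 days.
Total: 637 days.
637 is a multiple of 7, so July 30, 2352 falls on the same weekday: Wednesday.

Wednesday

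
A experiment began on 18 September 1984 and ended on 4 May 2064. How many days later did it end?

29083

Day-of-year of September 18, 1984: 262.
Day-of-year of May 4, 2064: 125.
1984 has 366 days, so 366 − 262 = 104 days remain in 1984.
Full years 1985–2063: 60 common + 19 leap = 60×365 + 19×366 = 28854 days.
Total: 104 + 28854 + 125 = 29083 days.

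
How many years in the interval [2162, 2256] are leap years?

23

Years divisible by 4: 2164, 2168, …, 2256 — 24 in all.
Of these, 2200 is divisible by 100 but not 400, so not leap.
Leap years: 24 − 1 = 23.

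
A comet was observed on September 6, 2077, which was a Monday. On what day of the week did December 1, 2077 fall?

September 2077: 30 − 6 = 24 days remain.
Then October (31), November (30): 31 + 30 = 61 days.
December 1, 2077: 1 day.
Total: 24 + 61 + 1 = 86 days.
86 mod 7 = 2, so 2 days after Monday is Wednesday.

Wednesday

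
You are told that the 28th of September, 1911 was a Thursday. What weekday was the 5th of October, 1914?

September 28, 1911 → September 28, 1912: 366 days (1912 is a leap year).
September 28, 1912 → September 28, 1913: 365 days.
September 28, 1913 → September 28, 1914: 365 days.
September 1914: 30 − 28 = 2 days remain.
October 1–5, 1914: 5 days.
Residual: 7 days.
Total: 1103 days.
1103 mod 7 = 4, so 4 days after Thursday is Monday.

Monday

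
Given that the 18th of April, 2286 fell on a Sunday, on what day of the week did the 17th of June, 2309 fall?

From April 18, 2286 to April 18, 2309: 23 years, of which 5 contain a Feb 29 — 18×365 + 5×366 = 8400 days.
(2300 is not a leap year (divisible by 100 but not 400).)
April 2309: 30 − 18 = 12 days remain.
Then May (31): 31 days.
June 1–17, 2309: 17 days.
Residual: 60 days.
Total: 8460 days.
8460 mod 7 = 4, so 4 days after Sunday is Thursday.

Thursday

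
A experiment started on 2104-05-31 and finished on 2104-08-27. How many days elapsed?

May 2104: 31 − 31 = 0 days remain.
Then June (30), July (31): 30 + 31 = 61 days.
August 1–27, 2104: 27 days.
Total: 0 + 61 + 27 = 88 days.

88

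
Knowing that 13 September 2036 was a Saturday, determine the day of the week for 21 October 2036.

September 2036: 30 − 13 = 17 days remain.
October 1–21, 2036: 21 days.
Total: 17 + 21 = 38 days.
38 mod 7 = 3, so 3 days after Saturday is Tuesday.

Tuesday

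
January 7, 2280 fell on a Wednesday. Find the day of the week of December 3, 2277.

Monday

Count forward from the earlier date (December 3, 2277) to the later (January 7, 2280):
Day-of-year of December 3, 2277: 337.
Day-of-year of January 7, 2280: 7.
2277 has 365 days, so 365 − 337 = 28 days remain in 2277.
Full years: 2278: 365; 2279: 365. Sum = 730.
Total: 28 + 730 + 7 = 765 days.
765 mod 7 = 2, so 2 days before Wednesday is Monday.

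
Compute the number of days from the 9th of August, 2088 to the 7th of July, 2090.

697

August 9, 2088 → August 9, 2089: 365 days.
August 2089: 31 − 9 = 22 days remain.
Then 10 full months totalling 303 days.
July 1–7, 2090: 7 days.
Residual: 332 days.
Total: 697 days.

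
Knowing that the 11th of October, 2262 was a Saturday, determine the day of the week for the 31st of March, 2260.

Saturday

Count forward from the earlier date (March 31, 2260) to the later (October 11, 2262):
March 31, 2260 → March 31, 2261: 365 days.
March 31, 2261 → March 31, 2262: 365 days.
March 2262: 31 − 31 = 0 days remain.
Then April (30), May (31), June (30), July (31), August (31), September (30): 30 + 31 + 30 + 31 + 31 + 30 = 183 days.
October 1–11, 2262: 11 days.
Residual: 194 days.
Total: 924 days.
924 is a multiple of 7, so the 31st of March, 2260 falls on the same weekday: Saturday.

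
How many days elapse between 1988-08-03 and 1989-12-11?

August 1988: 31 − 3 = 28 days remain.
Then 15 full months totalling 456 days.
December 1–11, 1989: 11 days.
Total: 28 + 456 + 11 = 495 days.

495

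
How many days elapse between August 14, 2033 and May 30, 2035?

August 2033: 31 − 14 = 17 days remain.
Then 20 full months totalling 607 days.
May 1–30, 2035: 30 days.
Total: 17 + 607 + 30 = 654 days.

654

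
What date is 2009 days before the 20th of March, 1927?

the 18th of September, 1921

Count 2009 days before March 20, 1927:
September 18, 1921 → September 18, 1922: 365 days.
September 18, 1922 → September 18, 1923: 365 days.
September 18, 1923 → September 18, 1924: 366 days (1924 is a leap year).
September 18, 1924 → September 18, 1925: 365 days.
September 18, 1925 → September 18, 1926: 365 days.
September 1926: 30 − 18 = 12 days remain.
Then October (31), November (30), December (31), January (31), February 1927 (28): 31 + 30 + 31 + 31 + 28 = 151 days.
March 1–20, 1927: 20 days.
Residual: 183 days.
Total: 2009 days.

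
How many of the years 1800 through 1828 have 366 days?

Years divisible by 4 in [1800, 1828]: 1800, 1804, 1808, 1812, 1816, 1820, 1824, 1828.
Of these, 1800 is divisible by 100 but not 400, so not leap.
Leap years: 8 − 1 = 7.

7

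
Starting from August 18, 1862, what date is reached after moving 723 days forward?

August 10, 1864

Count 723 days after August 18, 1862:
August 1862: 31 − 18 = 13 days remain.
Then 23 full months totalling 700 days.
August 1–10, 1864: 10 days.
Total: 13 + 700 + 10 = 723 days.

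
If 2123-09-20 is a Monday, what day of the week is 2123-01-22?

Count forward from the earlier date (January 22, 2123) to the later (September 20, 2123):
January 2123: 31 − 22 = 9 days remain.
Then February 2123 (28), March (31), April (30), May (31), June (30), July (31), August (31): 28 + 31 + 30 + 31 + 30 + 31 + 31 = 212 days.
September 1–20, 2123: 20 days.
Total: 9 + 212 + 20 = 241 days.
241 mod 7 = 3, so 3 days before Monday is Friday.

Friday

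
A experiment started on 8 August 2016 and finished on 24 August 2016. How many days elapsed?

16

Within August 2016: 24 − 8 = 16 days.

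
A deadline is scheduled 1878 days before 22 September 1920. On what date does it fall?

2 August 1915

Count 1878 days before September 22, 1920:
August 2, 1915 → August 2, 1916: 366 days (1916 is a leap year).
August 2, 1916 → August 2, 1917: 365 days.
August 2, 1917 → August 2, 1918: 365 days.
August 2, 1918 → August 2, 1919: 365 days.
August 2, 1919 → August 2, 1920: 366 days (1920 is a leap year).
August 1920: 31 − 2 = 29 days remain.
September 1–22, 1920: 22 days.
Residual: 51 days.
Total: 1878 days.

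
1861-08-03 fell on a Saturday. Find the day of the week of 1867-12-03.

Tuesday

August 3, 1861 → August 3, 1862: 365 days.
August 3, 1862 → August 3, 1863: 365 days.
August 3, 1863 → August 3, 1864: 366 days (1864 is a leap year).
August 3, 1864 → August 3, 1865: 365 days.
August 3, 1865 → August 3, 1866: 365 days.
August 3, 1866 → August 3, 1867: 365 days.
August 1867: 31 − 3 = 28 days remain.
Then September (30), October (31), November (30): 30 + 31 + 30 = 91 days.
December 1–3, 1867: 3 days.
Residual: 122 days.
Total: 2313 days.
2313 mod 7 = 3, so 3 days after Saturday is Tuesday.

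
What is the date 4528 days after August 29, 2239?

January 21, 2252

Count 4528 days after August 29, 2239:
Day-of-year of August 29, 2239: 241.
Day-of-year of January 21, 2252: 21.
2239 has 365 days, so 365 − 241 = 124 days remain in 2239.
Full years 2240–2251: 9 common + 3 leap = 9×365 + 3×366 = 4383 days.
Total: 124 + 4383 + 21 = 4528 days.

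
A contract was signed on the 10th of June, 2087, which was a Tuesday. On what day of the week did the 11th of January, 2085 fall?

Count forward from the earlier date (January 11, 2085) to the later (June 10, 2087):
January 11, 2085 → January 11, 2086: 365 days.
January 11, 2086 → January 11, 2087: 365 days.
January 2087: 31 − 11 = 20 days remain.
Then February 2087 (28), March (31), April (30), May (31): 28 + 31 + 30 + 31 = 120 days.
June 1–10, 2087: 10 days.
Residual: 150 days.
Total: 880 days.
880 mod 7 = 5, so 5 days before Tuesday is Thursday.

Thursday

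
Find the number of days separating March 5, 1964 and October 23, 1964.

232

March 1964: 31 − 5 = 26 days remain.
Then April (30), May (31), June (30), July (31), August (31), September (30): 30 + 31 + 30 + 31 + 31 + 30 = 183 days.
October 1–23, 1964: 23 days.
Total: 26 + 183 + 23 = 232 days.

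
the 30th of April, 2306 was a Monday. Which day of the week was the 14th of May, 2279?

Wednesday

Count forward from the earlier date (May 14, 2279) to the later (April 30, 2306):
Day-of-year of May 14, 2279: 134.
Day-of-year of April 30, 2306: 120.
2279 has 365 days, so 365 − 134 = 231 days remain in 2279.
Full years 2280–2305: 20 common + 6 leap = 20×365 + 6×366 = 9496 days.
Total: 231 + 9496 + 120 = 9847 days.
9847 mod 7 = 5, so 5 days before Monday is Wednesday.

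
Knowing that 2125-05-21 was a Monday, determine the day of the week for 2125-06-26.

Tuesday

May 2125: 31 − 21 = 10 days remain.
June 1–26, 2125: 26 days.
Total: 10 + 26 = 36 days.
36 mod 7 = 1, so 1 day after Monday is Tuesday.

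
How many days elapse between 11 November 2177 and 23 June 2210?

11911

Day-of-year of November 11, 2177: 315.
Day-of-year of June 23, 2210: 174.
2177 has 365 days, so 365 − 315 = 50 days remain in 2177.
Full years 2178–2209: 25 common + 7 leap = 25×365 + 7×366 = 11687 days.
Total: 50 + 11687 + 174 = 11911 days.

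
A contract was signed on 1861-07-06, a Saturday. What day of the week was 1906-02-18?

From July 6, 1861 to July 6, 1905: 44 years, of which 10 contain a Feb 29 — 34×365 + 10×366 = 16070 days.
(1900 is not a leap year (divisible by 100 but not 400).)
July 1905: 31 − 6 = 25 days remain.
Then August (31), September (30), October (31), November (30), December (31), January (31): 31 + 30 + 31 + 30 + 31 + 31 = 184 days.
February 1–18, 1906: 18 days (1906 is not a leap year).
Residual: 227 days.
Total: 16297 days.
16297 mod 7 = 1, so 1 day after Saturday is Sunday.

Sunday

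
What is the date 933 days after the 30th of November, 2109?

the 20th of June, 2112

Count 933 days after November 30, 2109:
Day-of-year of November 30, 2109: 334.
Day-of-year of June 20, 2112: 172.
2109 has 365 days, so 365 − 334 = 31 days remain in 2109.
Full years: 2110: 365; 2111: 365. Sum = 730.
Total: 31 + 730 + 172 = 933 days.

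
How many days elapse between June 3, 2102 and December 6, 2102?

186

June 2102: 30 − 3 = 27 days remain.
Then July (31), August (31), September (30), October (31), November (30): 31 + 31 + 30 + 31 + 30 = 153 days.
December 1–6, 2102: 6 days.
Total: 27 + 153 + 6 = 186 days.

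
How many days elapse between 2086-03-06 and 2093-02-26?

March 6, 2086 → March 6, 2087: 365 days.
March 6, 2087 → March 6, 2088: 366 days (2088 is a leap year).
March 6, 2088 → March 6, 2089: 365 days.
March 6, 2089 → March 6, 2090: 365 days.
March 6, 2090 → March 6, 2091: 365 days.
March 6, 2091 → March 6, 2092: 366 days (2092 is a leap year).
March 2092: 31 − 6 = 25 days remain.
Then 10 full months totalling 306 days.
February 1–26, 2093: 26 days (2093 is not a leap year).
Residual: 357 days.
Total: 2549 days.

2549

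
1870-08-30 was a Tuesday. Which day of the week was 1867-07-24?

Wednesday

Count forward from the earlier date (July 24, 1867) to the later (August 30, 1870):
Day-of-year of July 24, 1867: 205.
Day-of-year of August 30, 1870: 242.
1867 has 365 days, so 365 − 205 = 160 days remain in 1867.
Full years: 1868: 366; 1869: 365. Sum = 731.
Total: 160 + 731 + 242 = 1133 days.
1133 mod 7 = 6, so 6 days before Tuesday is Wednesday.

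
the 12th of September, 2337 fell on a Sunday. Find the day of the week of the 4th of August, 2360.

Day-of-year of September 12, 2337: 255.
Day-of-year of August 4, 2360: 217.
2337 has 365 days, so 365 − 255 = 110 days remain in 2337.
Full years 2338–2359: 17 common + 5 leap = 17×365 + 5×366 = 8035 days.
Total: 110 + 8035 + 217 = 8362 days.
8362 mod 7 = 4, so 4 days after Sunday is Thursday.

Thursday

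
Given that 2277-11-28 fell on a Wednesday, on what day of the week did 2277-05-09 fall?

Wednesday

Count forward from the earlier date (May 9, 2277) to the later (November 28, 2277):
May 2277: 31 − 9 = 22 days remain.
Then June (30), July (31), August (31), September (30), October (31): 30 + 31 + 31 + 30 + 31 = 153 days.
November 1–28, 2277: 28 days.
Total: 22 + 153 + 28 = 203 days.
203 is a multiple of 7, so 2277-05-09 falls on the same weekday: Wednesday.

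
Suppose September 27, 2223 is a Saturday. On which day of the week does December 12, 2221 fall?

Count forward from the earlier date (December 12, 2221) to the later (September 27, 2223):
December 2221: 31 − 12 = 19 days remain.
Then 20 full months totalling 608 days.
September 1–27, 2223: 27 days.
Total: 19 + 608 + 27 = 654 days.
654 mod 7 = 3, so 3 days before Saturday is Wednesday.

Wednesday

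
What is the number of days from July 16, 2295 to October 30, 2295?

July 2295: 31 − 16 = 15 days remain.
Then August (31), September (30): 31 + 30 = 61 days.
October 1–30, 2295: 30 days.
Total: 15 + 61 + 30 = 106 days.

106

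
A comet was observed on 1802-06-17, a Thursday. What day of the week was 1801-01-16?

Count forward from the earlier date (January 16, 1801) to the later (June 17, 1802):
January 1801: 31 − 16 = 15 days remain.
Then 16 full months totalling 485 days.
June 1–17, 1802: 17 days.
Total: 15 + 485 + 17 = 517 days.
517 mod 7 = 6, so 6 days before Thursday is Friday.

Friday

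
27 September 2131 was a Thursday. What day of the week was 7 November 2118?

Monday

Count forward from the earlier date (November 7, 2118) to the later (September 27, 2131):
From November 7, 2118 to November 7, 2130: 12 years, of which 3 contain a Feb 29 — 9×365 + 3×366 = 4383 days.
November 2130: 30 − 7 = 23 days remain.
Then 9 full months totalling 274 days.
September 1–27, 2131: 27 days.
Residual: 324 days.
Total: 4707 days.
4707 mod 7 = 3, so 3 days before Thursday is Monday.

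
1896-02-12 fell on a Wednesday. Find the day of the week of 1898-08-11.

Thursday

Day-of-year of February 12, 1896: 43.
Day-of-year of August 11, 1898: 223.
1896 has 366 days, so 366 − 43 = 323 days remain in 1896.
Full years: 1897: 365. Sum = 365.
Total: 323 + 365 + 223 = 911 days.
911 mod 7 = 1, so 1 day after Wednesday is Thursday.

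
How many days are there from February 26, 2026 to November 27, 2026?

February 2026: 28 − 26 = 2 days remain (2026 is not a leap year, so February has 28 days).
Then March (31), April (30), May (31), June (30), July (31), August (31), September (30), October (31): 31 + 30 + 31 + 30 + 31 + 31 + 30 + 31 = 245 days.
November 1–27, 2026: 27 days.
Total: 2 + 245 + 27 = 274 days.

274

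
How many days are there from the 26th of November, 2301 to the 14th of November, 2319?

6562

Day-of-year of November 26, 2301: 330.
Day-of-year of November 14, 2319: 318.
2301 has 365 days, so 365 − 330 = 35 days remain in 2301.
Full years 2302–2318: 13 common + 4 leap = 13×365 + 4×366 = 6209 days.
Total: 35 + 6209 + 318 = 6562 days.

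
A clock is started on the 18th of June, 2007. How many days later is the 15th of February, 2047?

From June 18, 2007 to June 18, 2046: 39 years, of which 10 contain a Feb 29 — 29×365 + 10×366 = 14245 days.
June 2046: 30 − 18 = 12 days remain.
Then July (31), August (31), September (30), October (31), November (30), December (31), January (31): 31 + 31 + 30 + 31 + 30 + 31 + 31 = 215 days.
February 1–15, 2047: 15 days (2047 is not a leap year).
Residual: 242 days.
Total: 14487 days.

14487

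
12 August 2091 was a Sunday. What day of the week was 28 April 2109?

From August 12, 2091 to August 12, 2108: 17 years, of which 4 contain a Feb 29 — 13×365 + 4×366 = 6209 days.
(2100 is not a leap year (divisible by 100 but not 400).)
August 2108: 31 − 12 = 19 days remain.
Then September (30), October (31), November (30), December (31), January (31), February 2109 (28), March (31): 30 + 31 + 30 + 31 + 31 + 28 + 31 = 212 days.
April 1–28, 2109: 28 days.
Residual: 259 days.
Total: 6468 days.
6468 is a multiple of 7, so 28 April 2109 falls on the same weekday: Sunday.

Sunday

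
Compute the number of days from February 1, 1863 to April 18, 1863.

76

February 1863: 28 − 1 = 27 days remain (1863 is not a leap year, so February has 28 days).
Then March (31): 31 days.
April 1–18, 1863: 18 days.
Total: 27 + 31 + 18 = 76 days.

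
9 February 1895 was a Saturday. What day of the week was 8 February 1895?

Friday

Count forward from the earlier date (February 8, 1895) to the later (February 9, 1895):
Within February 1895: 9 − 8 = 1 day.
1 mod 7 = 1, so 1 day before Saturday is Friday.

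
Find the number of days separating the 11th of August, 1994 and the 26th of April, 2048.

From August 11, 1994 to August 11, 2047: 53 years, of which 13 contain a Feb 29 — 40×365 + 13×366 = 19358 days.
(2000 is a leap year (divisible by 400).)
August 2047: 31 − 11 = 20 days remain.
Then September (30), October (31), November (30), December (31), January (31), February 2048 (29), March (31): 30 + 31 + 30 + 31 + 31 + 29 + 31 = 213 days.
April 1–26, 2048: 26 days.
Residual: 259 days.
Total: 19617 days.

19617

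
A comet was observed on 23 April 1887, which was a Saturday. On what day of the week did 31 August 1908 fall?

Monday

From April 23, 1887 to April 23, 1908: 21 years, of which 5 contain a Feb 29 — 16×365 + 5×366 = 7670 days.
(1900 is not a leap year (divisible by 100 but not 400).)
April 1908: 30 − 23 = 7 days remain.
Then May (31), June (30), July (31): 31 + 30 + 31 = 92 days.
August 1–31, 1908: 31 days.
Residual: 130 days.
Total: 7800 days.
7800 mod 7 = 2, so 2 days after Saturday is Monday.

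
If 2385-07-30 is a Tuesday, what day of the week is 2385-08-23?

Friday

July 2385: 31 − 30 = 1 day remains.
August 1–23, 2385: 23 days.
Total: 1 + 23 = 24 days.
24 mod 7 = 3, so 3 days after Tuesday is Friday.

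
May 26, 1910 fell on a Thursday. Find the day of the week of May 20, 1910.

Friday

Count forward from the earlier date (May 20, 1910) to the later (May 26, 1910):
Within May 1910: 26 − 20 = 6 days.
6 mod 7 = 6, so 6 days before Thursday is Friday.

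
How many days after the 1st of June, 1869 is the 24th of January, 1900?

11194

Day-of-year of June 1, 1869: 152.
Day-of-year of January 24, 1900: 24.
1869 has 365 days, so 365 − 152 = 213 days remain in 1869.
Full years 1870–1899: 23 common + 7 leap = 23×365 + 7×366 = 10957 days.
Total: 213 + 10957 + 24 = 11194 days.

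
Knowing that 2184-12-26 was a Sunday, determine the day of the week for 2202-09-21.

Tuesday

Day-of-year of December 26, 2184: 361.
Day-of-year of September 21, 2202: 264.
2184 has 366 days, so 366 − 361 = 5 days remain in 2184.
Full years 2185–2201: 14 common + 3 leap = 14×365 + 3×366 = 6208 days.
Total: 5 + 6208 + 264 = 6477 days.
6477 mod 7 = 2, so 2 days after Sunday is Tuesday.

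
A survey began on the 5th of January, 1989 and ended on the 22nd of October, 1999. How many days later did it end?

Day-of-year of January 5, 1989: 5.
Day-of-year of October 22, 1999: 295.
1989 has 365 days, so 365 − 5 = 360 days remain in 1989.
Full years 1990–1998: 7 common + 2 leap = 7×365 + 2×366 = 3287 days.
Total: 360 + 3287 + 295 = 3942 days.

3942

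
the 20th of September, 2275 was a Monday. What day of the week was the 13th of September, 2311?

Day-of-year of September 20, 2275: 263.
Day-of-year of September 13, 2311: 256.
2275 has 365 days, so 365 − 263 = 102 days remain in 2275.
Full years 2276–2310: 27 common + 8 leap = 27×365 + 8×366 = 12783 days.
Total: 102 + 12783 + 256 = 13141 days.
13141 mod 7 = 2, so 2 days after Monday is Wednesday.

Wednesday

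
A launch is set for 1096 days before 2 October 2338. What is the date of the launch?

2 October 2335

Count 1096 days before October 2, 2338:
Day-of-year of October 2, 2335: 275.
Day-of-year of October 2, 2338: 275.
2335 has 365 days, so 365 − 275 = 90 days remain in 2335.
Full years: 2336: 366; 2337: 365. Sum = 731.
Total: 90 + 731 + 275 = 1096 days.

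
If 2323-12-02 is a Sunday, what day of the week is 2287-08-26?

Count forward from the earlier date (August 26, 2287) to the later (December 2, 2323):
Day-of-year of August 26, 2287: 238.
Day-of-year of December 2, 2323: 336.
2287 has 365 days, so 365 − 238 = 127 days remain in 2287.
Full years 2288–2322: 27 common + 8 leap = 27×365 + 8×366 = 12783 days.
Total: 127 + 12783 + 336 = 13246 days.
13246 mod 7 = 2, so 2 days before Sunday is Friday.

Friday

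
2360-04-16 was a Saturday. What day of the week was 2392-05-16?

Saturday

From April 16, 2360 to April 16, 2392: 32 years, of which 8 contain a Feb 29 — 24×365 + 8×366 = 11688 days.
April 2392: 30 − 16 = 14 days remain.
May 1–16, 2392: 16 days.
Residual: 30 days.
Total: 11718 days.
11718 is a multiple of 7, so 2392-05-16 falls on the same weekday: Saturday.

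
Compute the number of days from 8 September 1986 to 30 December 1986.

113

September 1986: 30 − 8 = 22 days remain.
Then October (31), November (30): 31 + 30 = 61 days.
December 1–30, 1986: 30 days.
Total: 22 + 61 + 30 = 113 days.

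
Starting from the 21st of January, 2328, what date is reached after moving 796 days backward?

the 16th of November, 2325

Count 796 days before January 21, 2328:
November 16, 2325 → November 16, 2326: 365 days.
November 16, 2326 → November 16, 2327: 365 days.
November 2327: 30 − 16 = 14 days remain.
Then December (31): 31 days.
January 1–21, 2328: 21 days.
Residual: 66 days.
Total: 796 days.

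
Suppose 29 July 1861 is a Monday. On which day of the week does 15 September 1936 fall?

Tuesday

From July 29, 1861 to July 29, 1936: 75 years, of which 18 contain a Feb 29 — 57×365 + 18×366 = 27393 days.
(1900 is not a leap year (divisible by 100 but not 400).)
July 1936: 31 − 29 = 2 days remain.
Then August (31): 31 days.
September 1–15, 1936: 15 days.
Residual: 48 days.
Total: 27441 days.
27441 mod 7 = 1, so 1 day after Monday is Tuesday.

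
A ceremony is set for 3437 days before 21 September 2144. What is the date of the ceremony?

25 April 2135

Count 3437 days before September 21, 2144:
From April 25, 2135 to April 25, 2144: 9 years, of which 3 contain a Feb 29 — 6×365 + 3×366 = 3288 days.
April 2144: 30 − 25 = 5 days remain.
Then May (31), June (30), July (31), August (31): 31 + 30 + 31 + 31 = 123 days.
September 1–21, 2144: 21 days.
Residual: 149 days.
Total: 3437 days.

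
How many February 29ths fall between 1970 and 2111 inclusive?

Years divisible by 4: 1972, 1976, …, 2108 — 35 in all.
Of these, 2100 is divisible by 100 but not 400, so not leap.
2000 is divisible by 400, so still leap.
Leap years: 35 − 1 = 34.

34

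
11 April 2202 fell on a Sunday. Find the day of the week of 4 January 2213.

Monday

From April 11, 2202 to April 11, 2212: 10 years, of which 3 contain a Feb 29 — 7×365 + 3×366 = 3653 days.
April 2212: 30 − 11 = 19 days remain.
Then May (31), June (30), July (31), August (31), September (30), October (31), November (30), December (31): 31 + 30 + 31 + 31 + 30 + 31 + 30 + 31 = 245 days.
January 1–4, 2213: 4 days.
Residual: 268 days.
Total: 3921 days.
3921 mod 7 = 1, so 1 day after Sunday is Monday.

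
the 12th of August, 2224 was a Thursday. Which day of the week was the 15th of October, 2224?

August 2224: 31 − 12 = 19 days remain.
Then September (30): 30 days.
October 1–15, 2224: 15 days.
Total: 19 + 30 + 15 = 64 days.
64 mod 7 = 1, so 1 day after Thursday is Friday.

Friday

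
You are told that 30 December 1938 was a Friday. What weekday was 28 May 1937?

Friday

Count forward from the earlier date (May 28, 1937) to the later (December 30, 1938):
May 1937: 31 − 28 = 3 days remain.
Then 18 full months totalling 548 days.
December 1–30, 1938: 30 days.
Total: 3 + 548 + 30 = 581 days.
581 is a multiple of 7, so 28 May 1937 falls on the same weekday: Friday.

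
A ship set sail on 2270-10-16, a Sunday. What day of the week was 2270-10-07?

Count forward from the earlier date (October 7, 2270) to the later (October 16, 2270):
Within October 2270: 16 − 7 = 9 days.
9 mod 7 = 2, so 2 days before Sunday is Friday.

Friday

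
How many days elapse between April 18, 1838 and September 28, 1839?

April 18, 1838 → April 18, 1839: 365 days.
April 1839: 30 − 18 = 12 days remain.
Then May (31), June (30), July (31), August (31): 31 + 30 + 31 + 31 = 123 days.
September 1–28, 1839: 28 days.
Residual: 163 days.
Total: 528 days.

528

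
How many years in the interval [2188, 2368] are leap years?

44

Years divisible by 4: 2188, 2192, …, 2368 — 46 in all.
Of these, 2200, 2300 are divisible by 100 but not 400, so not leap.
Leap years: 46 − 2 = 44.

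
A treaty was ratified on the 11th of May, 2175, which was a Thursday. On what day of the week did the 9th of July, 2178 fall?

Thursday

Day-of-year of May 11, 2175: 131.
Day-of-year of July 9, 2178: 190.
2175 has 365 days, so 365 − 131 = 234 days remain in 2175.
Full years: 2176: 366; 2177: 365. Sum = 731.
Total: 234 + 731 + 190 = 1155 days.
1155 is a multiple of 7, so the 9th of July, 2178 falls on the same weekday: Thursday.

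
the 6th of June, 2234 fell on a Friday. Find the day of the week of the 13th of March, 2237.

Day-of-year of June 6, 2234: 157.
Day-of-year of March 13, 2237: 72.
2234 has 365 days, so 365 − 157 = 208 days remain in 2234.
Full years: 2235: 365; 2236: 366. Sum = 731.
Total: 208 + 731 + 72 = 1011 days.
1011 mod 7 = 3, so 3 days after Friday is Monday.

Monday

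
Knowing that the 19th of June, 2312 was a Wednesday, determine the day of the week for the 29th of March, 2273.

Saturday

Count forward from the earlier date (March 29, 2273) to the later (June 19, 2312):
From March 29, 2273 to March 29, 2312: 39 years, of which 9 contain a Feb 29 — 30×365 + 9×366 = 14244 days.
(2300 is not a leap year (divisible by 100 but not 400).)
March 2312: 31 − 29 = 2 days remain.
Then April (30), May (31): 30 + 31 = 61 days.
June 1–19, 2312: 19 days.
Residual: 82 days.
Total: 14326 days.
14326 mod 7 = 4, so 4 days before Wednesday is Saturday.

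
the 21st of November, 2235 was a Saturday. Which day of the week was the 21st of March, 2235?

Saturday

Count forward from the earlier date (March 21, 2235) to the later (November 21, 2235):
March 2235: 31 − 21 = 10 days remain.
Then April (30), May (31), June (30), July (31), August (31), September (30), October (31): 30 + 31 + 30 + 31 + 31 + 30 + 31 = 214 days.
November 1–21, 2235: 21 days.
Total: 10 + 214 + 21 = 245 days.
245 is a multiple of 7, so the 21st of March, 2235 falls on the same weekday: Saturday.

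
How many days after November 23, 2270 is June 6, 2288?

From November 23, 2270 to November 23, 2287: 17 years, of which 4 contain a Feb 29 — 13×365 + 4×366 = 6209 days.
November 2287: 30 − 23 = 7 days remain.
Then December (31), January (31), February 2288 (29), March (31), April (30), May (31): 31 + 31 + 29 + 31 + 30 + 31 = 183 days.
June 1–6, 2288: 6 days.
Residual: 196 days.
Total: 6405 days.

6405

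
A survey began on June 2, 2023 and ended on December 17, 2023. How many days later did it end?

198

June 2023: 30 − 2 = 28 days remain.
Then July (31), August (31), September (30), October (31), November (30): 31 + 31 + 30 + 31 + 30 = 153 days.
December 1–17, 2023: 17 days.
Total: 28 + 153 + 17 = 198 days.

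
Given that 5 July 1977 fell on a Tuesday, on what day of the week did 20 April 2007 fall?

Day-of-year of July 5, 1977: 186.
Day-of-year of April 20, 2007: 110.
1977 has 365 days, so 365 − 186 = 179 days remain in 1977.
Full years 1978–2006: 22 common + 7 leap = 22×365 + 7×366 = 10592 days.
Total: 179 + 10592 + 110 = 10881 days.
10881 mod 7 = 3, so 3 days after Tuesday is Friday.

Friday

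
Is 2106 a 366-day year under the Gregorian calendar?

2106 is not a leap year.

No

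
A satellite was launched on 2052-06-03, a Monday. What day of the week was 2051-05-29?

Monday

Count forward from the earlier date (May 29, 2051) to the later (June 3, 2052):
Day-of-year of May 29, 2051: 149.
Day-of-year of June 3, 2052: 155.
2051 has 365 days, so 365 − 149 = 216 days remain in 2051.
Total: 216 + 155 = 371 days.
371 is a multiple of 7, so 2051-05-29 falls on the same weekday: Monday.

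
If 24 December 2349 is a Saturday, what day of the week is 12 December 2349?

Count forward from the earlier date (December 12, 2349) to the later (December 24, 2349):
Within December 2349: 24 − 12 = 12 days.
12 mod 7 = 5, so 5 days before Saturday is Monday.

Monday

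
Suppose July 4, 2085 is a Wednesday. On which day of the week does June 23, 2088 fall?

Day-of-year of July 4, 2085: 185.
Day-of-year of June 23, 2088: 175.
2085 has 365 days, so 365 − 185 = 180 days remain in 2085.
Full years: 2086: 365; 2087: 365. Sum = 730.
Total: 180 + 730 + 175 = 1085 days.
1085 is a multiple of 7, so June 23, 2088 falls on the same weekday: Wednesday.

Wednesday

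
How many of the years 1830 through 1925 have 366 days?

23

Years divisible by 4: 1832, 1836, …, 1924 — 24 in all.
Of these, 1900 is divisible by 100 but not 400, so not leap.
Leap years: 24 − 1 = 23.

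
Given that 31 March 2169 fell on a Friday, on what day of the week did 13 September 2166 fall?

Saturday

Count forward from the earlier date (September 13, 2166) to the later (March 31, 2169):
September 13, 2166 → September 13, 2167: 365 days.
September 13, 2167 → September 13, 2168: 366 days (2168 is a leap year).
September 2168: 30 − 13 = 17 days remain.
Then October (31), November (30), December (31), January (31), February 2169 (28): 31 + 30 + 31 + 31 + 28 = 151 days.
March 1–31, 2169: 31 days.
Residual: 199 days.
Total: 930 days.
930 mod 7 = 6, so 6 days before Friday is Saturday.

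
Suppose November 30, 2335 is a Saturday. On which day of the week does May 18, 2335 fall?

Saturday

Count forward from the earlier date (May 18, 2335) to the later (November 30, 2335):
May 2335: 31 − 18 = 13 days remain.
Then June (30), July (31), August (31), September (30), October (31): 30 + 31 + 31 + 30 + 31 = 153 days.
November 1–30, 2335: 30 days.
Total: 13 + 153 + 30 = 196 days.
196 is a multiple of 7, so May 18, 2335 falls on the same weekday: Saturday.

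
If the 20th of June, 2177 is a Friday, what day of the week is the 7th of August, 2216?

From June 20, 2177 to June 20, 2216: 39 years, of which 9 contain a Feb 29 — 30×365 + 9×366 = 14244 days.
(2200 is not a leap year (divisible by 100 but not 400).)
June 2216: 30 − 20 = 10 days remain.
Then July (31): 31 days.
August 1–7, 2216: 7 days.
Residual: 48 days.
Total: 14292 days.
14292 mod 7 = 5, so 5 days after Friday is Wednesday.

Wednesday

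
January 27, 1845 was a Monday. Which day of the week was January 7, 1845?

Tuesday

Count forward from the earlier date (January 7, 1845) to the later (January 27, 1845):
Within January 1845: 27 − 7 = 20 days.
20 mod 7 = 6, so 6 days before Monday is Tuesday.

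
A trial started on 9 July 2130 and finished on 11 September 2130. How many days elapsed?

July 2130: 31 − 9 = 22 days remain.
Then August (31): 31 days.
September 1–11, 2130: 11 days.
Total: 22 + 31 + 11 = 64 days.

64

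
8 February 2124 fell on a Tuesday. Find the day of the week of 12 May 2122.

Tuesday

Count forward from the earlier date (May 12, 2122) to the later (February 8, 2124):
May 2122: 31 − 12 = 19 days remain.
Then 20 full months totalling 610 days.
February 1–8, 2124: 8 days (2124 is a leap year).
Total: 19 + 610 + 8 = 637 days.
637 is a multiple of 7, so 12 May 2122 falls on the same weekday: Tuesday.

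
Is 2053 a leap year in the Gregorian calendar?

No

2053 is not a leap year.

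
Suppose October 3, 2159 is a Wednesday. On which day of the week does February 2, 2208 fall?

Tuesday

Day-of-year of October 3, 2159: 276.
Day-of-year of February 2, 2208: 33.
2159 has 365 days, so 365 − 276 = 89 days remain in 2159.
Full years 2160–2207: 37 common + 11 leap = 37×365 + 11×366 = 17531 days.
Total: 89 + 17531 + 33 = 17653 days.
17653 mod 7 = 6, so 6 days after Wednesday is Tuesday.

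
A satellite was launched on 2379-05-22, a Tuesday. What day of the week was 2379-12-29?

Saturday

May 2379: 31 − 22 = 9 days remain.
Then June (30), July (31), August (31), September (30), October (31), November (30): 30 + 31 + 31 + 30 + 31 + 30 = 183 days.
December 1–29, 2379: 29 days.
Total: 9 + 183 + 29 = 221 days.
221 mod 7 = 4, so 4 days after Tuesday is Saturday.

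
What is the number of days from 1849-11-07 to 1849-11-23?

Within November 1849: 23 − 7 = 16 days.

16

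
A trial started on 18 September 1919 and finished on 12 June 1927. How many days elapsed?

From September 18, 1919 to September 18, 1926: 7 years, of which 2 contain a Feb 29 — 5×365 + 2×366 = 2557 days.
September 1926: 30 − 18 = 12 days remain.
Then October (31), November (30), December (31), January (31), February 1927 (28), March (31), April (30), May (31): 31 + 30 + 31 + 31 + 28 + 31 + 30 + 31 = 243 days.
June 1–12, 1927: 12 days.
Residual: 267 days.
Total: 2824 days.

2824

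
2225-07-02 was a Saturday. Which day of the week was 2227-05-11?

Friday

July 2, 2225 → July 2, 2226: 365 days.
July 2226: 31 − 2 = 29 days remain.
Then 9 full months totalling 273 days.
May 1–11, 2227: 11 days.
Residual: 313 days.
Total: 678 days.
678 mod 7 = 6, so 6 days after Saturday is Friday.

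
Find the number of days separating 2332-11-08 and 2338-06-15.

2045

Day-of-year of November 8, 2332: 313.
Day-of-year of June 15, 2338: 166.
2332 has 366 days, so 366 − 313 = 53 days remain in 2332.
Full years: 2333: 365; 2334: 365; 2335: 365; 2336: 366; 2337: 365. Sum = 1826.
Total: 53 + 1826 + 166 = 2045 days.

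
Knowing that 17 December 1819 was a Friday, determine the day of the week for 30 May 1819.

Sunday

Count forward from the earlier date (May 30, 1819) to the later (December 17, 1819):
May 1819: 31 − 30 = 1 day remains.
Then June (30), July (31), August (31), September (30), October (31), November (30): 30 + 31 + 31 + 30 + 31 + 30 = 183 days.
December 1–17, 1819: 17 days.
Total: 1 + 183 + 17 = 201 days.
201 mod 7 = 5, so 5 days before Friday is Sunday.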